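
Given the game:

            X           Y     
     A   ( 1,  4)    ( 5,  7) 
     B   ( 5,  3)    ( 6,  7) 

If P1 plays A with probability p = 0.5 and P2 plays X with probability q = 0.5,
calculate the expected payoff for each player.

E[P1] = 4.25, E[P2] = 5.25

Work:
E[P1] = p·q·π₁(A,X) + p·(1-q)·π₁(A,Y) + (1-p)·q·π₁(B,X) + (1-p)·(1-q)·π₁(B,Y)
= 0.5·0.5·1 + 0.5·0.5·5 + 0.5·0.5·5 + 0.5·0.5·6
= 4.25

E[P2] = 5.25 (similar calculation)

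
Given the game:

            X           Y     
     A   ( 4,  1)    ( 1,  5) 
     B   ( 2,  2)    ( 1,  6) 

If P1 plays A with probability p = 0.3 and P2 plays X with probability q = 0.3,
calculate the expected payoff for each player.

E[P1] = 1.48, E[P2] = 4.5

Work:
E[P1] = p·q·π₁(A,X) + p·(1-q)·π₁(A,Y) + (1-p)·q·π₁(B,X) + (1-p)·(1-q)·π₁(B,Y)
= 0.3·0.3·4 + 0.3·0.7·1 + 0.7·0.3·2 + 0.7·0.7·1
= 1.48

E[P2] = 4.5 (similar calculation)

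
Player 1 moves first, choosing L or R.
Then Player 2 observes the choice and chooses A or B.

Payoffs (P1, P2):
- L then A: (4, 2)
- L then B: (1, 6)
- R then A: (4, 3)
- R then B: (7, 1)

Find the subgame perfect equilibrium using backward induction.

P1 plays R, P2 plays B after L and A after R; Payoff (4, 3)

Work:
Backward induction:
After L: P2 chooses B → P1 gets 1
After R: P2 chooses A → P1 gets 4
P1 chooses R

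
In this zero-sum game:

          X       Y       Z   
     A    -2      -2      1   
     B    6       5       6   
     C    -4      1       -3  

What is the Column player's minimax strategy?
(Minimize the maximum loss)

Column should play Y, value = 5

Work:
Column player minimizes Row's maximum payoff:
Column X: max payoff to Row = 6
Column Y: max payoff to Row = 5
Column Z: max payoff to Row = 6
Minimum is 5, achieved by column Y.
Minimax strategy: Y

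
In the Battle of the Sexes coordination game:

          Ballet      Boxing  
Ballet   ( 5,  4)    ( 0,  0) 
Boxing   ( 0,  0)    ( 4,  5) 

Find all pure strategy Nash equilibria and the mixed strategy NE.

Pure NE: (Ballet, Ballet) and (Boxing, Boxing); Mixed NE: p = 0.5556, q = 0.4444

Work:
Check pure NE:
(Ballet, Ballet): (5, 4) - no unilateral deviation beneficial
(Boxing, Boxing): (4, 5) - no unilateral deviation beneficial
Mixed NE: P1 plays Ballet with p = 0.5556, P2 plays Ballet with q = 0.4444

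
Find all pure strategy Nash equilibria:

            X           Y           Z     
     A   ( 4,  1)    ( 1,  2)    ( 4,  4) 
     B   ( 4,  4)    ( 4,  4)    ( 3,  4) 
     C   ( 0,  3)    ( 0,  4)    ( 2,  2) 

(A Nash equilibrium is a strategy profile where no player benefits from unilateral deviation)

Nash equilibrium: (A, Z), (B, X), (B, Y)

Work:
Best responses:
  P1 vs X: payoffs [4, 4, 0] → best response A/B (payoff 4)
  P1 vs Y: payoffs [1, 4, 0] → best response B (payoff 4)
  P1 vs Z: payoffs [4, 3, 2] → best response A (payoff 4)
  P2 vs A: payoffs [1, 2, 4] → best response Z (payoff 4)
  P2 vs B: payoffs [4, 4, 4] → best response X/Y/Z (payoff 4)
  P2 vs C: payoffs [3, 4, 2] → best response Y (payoff 4)
Mutual best responses: (A,Z), (B,X), (B,Y) → Nash equilibria.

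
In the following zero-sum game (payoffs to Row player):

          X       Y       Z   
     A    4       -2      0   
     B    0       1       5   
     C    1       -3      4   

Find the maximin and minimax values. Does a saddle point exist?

Maximin = 0, Minimax = 1, Saddle: False

Work:
Row minimums: [-2, 0, -3] → maximin = 0
Column maximums: [4, 1, 5] → minimax = 1
No saddle point (maximin ≠ minimax). Mixed strategy needed.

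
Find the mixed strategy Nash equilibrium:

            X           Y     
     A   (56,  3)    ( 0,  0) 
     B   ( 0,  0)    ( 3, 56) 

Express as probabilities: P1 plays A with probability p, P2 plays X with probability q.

p = 0.9492, q = 0.0508

Work:
Find probabilities that make opponent indifferent:
P2 chooses q to make P1 indifferent between A and B
P1 chooses p to make P2 indifferent between X and Y
Mixed NE: P1 plays (A: 0.9492, B: 0.0508), P2 plays (X: 0.0508, Y: 0.9492)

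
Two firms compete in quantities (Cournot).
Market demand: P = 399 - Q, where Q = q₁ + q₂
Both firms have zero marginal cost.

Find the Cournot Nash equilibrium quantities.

q₁* = q₂* = 133.0; P* = 133.0

Work:
Profit: π_i = P·q_i = (a - q_i - q_j)·q_i
FOC: ∂π_i/∂q_i = a - 2q_i - q_j = 0
Reaction function: q_i = (399 - q_j)/2
Symmetry: q* = 399/3 = 133.0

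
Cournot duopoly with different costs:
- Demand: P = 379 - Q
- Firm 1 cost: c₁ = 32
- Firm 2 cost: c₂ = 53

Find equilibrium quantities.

q₁* = 122.67, q₂* = 101.67

Work:
Reaction: q₁ = (379 - 32 - q₂)/2
Reaction: q₂ = (379 - 53 - q₁)/2
Solve simultaneously:
q₁* = (379 - 2×32 + 53)/3 = 122.67
q₂* = (379 - 2×53 + 32)/3 = 101.67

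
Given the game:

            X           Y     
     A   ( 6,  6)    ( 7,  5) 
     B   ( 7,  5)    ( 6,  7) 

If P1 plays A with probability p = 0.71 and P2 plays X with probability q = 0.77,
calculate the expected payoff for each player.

E[P1] = 6.3866, E[P2] = 5.6801

Work:
E[P1] = p·q·π₁(A,X) + p·(1-q)·π₁(A,Y) + (1-p)·q·π₁(B,X) + (1-p)·(1-q)·π₁(B,Y)
= 0.71·0.77·6 + 0.71·0.23·7 + 0.29·0.77·7 + 0.29·0.23·6
= 6.3866

E[P2] = 5.6801 (similar calculation)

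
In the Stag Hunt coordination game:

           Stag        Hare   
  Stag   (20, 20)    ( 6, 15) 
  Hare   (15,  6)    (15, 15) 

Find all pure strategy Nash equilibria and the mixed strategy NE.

Pure NE: (Stag, Stag) and (Hare, Hare); Mixed NE: p = 0.6429, q = 0.6429

Work:
Check pure NE:
(Stag, Stag): (20, 20) - no unilateral deviation beneficial
(Hare, Hare): (15, 15) - no unilateral deviation beneficial
Mixed NE: P1 plays Stag with p = 0.6429, P2 plays Stag with q = 0.6429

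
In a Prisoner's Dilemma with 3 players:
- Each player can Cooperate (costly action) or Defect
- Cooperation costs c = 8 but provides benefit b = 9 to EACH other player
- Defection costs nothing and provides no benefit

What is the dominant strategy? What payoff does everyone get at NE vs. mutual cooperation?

Dominant: Defect; NE payoff = 0; Coop payoff = 10

Work:
Defect dominates (saves cost c = 8, benefit to others is external)
NE: All defect → everyone gets 0
If all cooperate: each receives (2)×9 - 8 = 10
Social dilemma: 10 > 0 but NE gives 0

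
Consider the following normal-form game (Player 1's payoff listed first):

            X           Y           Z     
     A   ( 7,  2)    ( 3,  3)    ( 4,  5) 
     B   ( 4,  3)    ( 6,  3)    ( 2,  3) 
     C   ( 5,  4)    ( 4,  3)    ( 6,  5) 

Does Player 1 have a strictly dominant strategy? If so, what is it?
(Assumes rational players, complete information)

No strictly dominant strategy exists for Player 1

Work:
A strategy strictly dominates another if it gives a strictly higher payoff against every opponent action. Compare each pair of P1's strategies column-by-column:
  A vs B: [7 vs 4, 3 vs 6, 4 vs 2] → A does not strictly dominate B (column Y: 3 ≤ 6)
  A vs C: [7 vs 5, 3 vs 4, 4 vs 6] → A does not strictly dominate C (column Y: 3 ≤ 4)
  B vs A: [4 vs 7, 6 vs 3, 2 vs 4] → B does not strictly dominate A (column X: 4 ≤ 7)
  B vs C: [4 vs 5, 6 vs 4, 2 vs 6] → B does not strictly dominate C (column X: 4 ≤ 5)
  C vs A: [5 vs 7, 4 vs 3, 6 vs 4] → C does not strictly dominate A (column X: 5 ≤ 7)
  C vs B: [5 vs 4, 4 vs 6, 6 vs 2] → C does not strictly dominate B (column Y: 4 ≤ 6)
No single strategy strictly dominates all others → no strictly dominant strategy.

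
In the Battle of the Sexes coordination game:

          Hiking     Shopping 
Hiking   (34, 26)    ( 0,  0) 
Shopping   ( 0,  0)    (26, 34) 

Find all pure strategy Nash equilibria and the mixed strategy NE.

Pure NE: (Hiking, Hiking) and (Shopping, Shopping); Mixed NE: p = 0.5667, q = 0.4333

Work:
Check pure NE:
(Hiking, Hiking): (34, 26) - no unilateral deviation beneficial
(Shopping, Shopping): (26, 34) - no unilateral deviation beneficial
Mixed NE: P1 plays Hiking with p = 0.5667, P2 plays Hiking with q = 0.4333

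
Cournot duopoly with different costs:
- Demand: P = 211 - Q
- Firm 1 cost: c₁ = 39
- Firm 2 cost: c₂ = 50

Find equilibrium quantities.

q₁* = 61.0, q₂* = 50.0

Work:
Reaction: q₁ = (211 - 39 - q₂)/2
Reaction: q₂ = (211 - 50 - q₁)/2
Solve simultaneously:
q₁* = (211 - 2×39 + 50)/3 = 61.0
q₂* = (211 - 2×50 + 39)/3 = 50.0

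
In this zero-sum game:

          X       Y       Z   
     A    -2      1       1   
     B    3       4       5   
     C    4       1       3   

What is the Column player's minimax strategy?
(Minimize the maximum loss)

Column should play X or Y (all achieve the minimum), value = 4

Work:
Column player minimizes Row's maximum payoff:
Column X: max payoff to Row = 4
Column Y: max payoff to Row = 4
Column Z: max payoff to Row = 5
Minimum is 4, achieved by columns X, Y (tied).
Each of X or Y is a minimax strategy.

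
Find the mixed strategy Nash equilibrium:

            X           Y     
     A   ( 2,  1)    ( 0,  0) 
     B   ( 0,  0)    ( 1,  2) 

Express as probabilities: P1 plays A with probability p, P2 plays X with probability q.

p = 0.6667, q = 0.3333

Work:
Find probabilities that make opponent indifferent:
P2 chooses q to make P1 indifferent between A and B
P1 chooses p to make P2 indifferent between X and Y
Mixed NE: P1 plays (A: 0.6667, B: 0.3333), P2 plays (X: 0.3333, Y: 0.6667)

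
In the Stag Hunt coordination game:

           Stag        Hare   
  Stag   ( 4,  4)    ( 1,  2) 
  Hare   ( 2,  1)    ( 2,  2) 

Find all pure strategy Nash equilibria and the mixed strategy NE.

Pure NE: (Stag, Stag) and (Hare, Hare); Mixed NE: p = 0.3333, q = 0.3333

Work:
Check pure NE:
(Stag, Stag): (4, 4) - no unilateral deviation beneficial
(Hare, Hare): (2, 2) - no unilateral deviation beneficial
Mixed NE: P1 plays Stag with p = 0.3333, P2 plays Stag with q = 0.3333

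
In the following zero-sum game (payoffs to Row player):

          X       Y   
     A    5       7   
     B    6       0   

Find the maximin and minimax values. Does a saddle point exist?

Maximin = 5, Minimax = 6, Saddle: False

Work:
Row minimums: [5, 0] → maximin = 5
Column maximums: [6, 7] → minimax = 6
No saddle point (maximin ≠ minimax). Mixed strategy needed.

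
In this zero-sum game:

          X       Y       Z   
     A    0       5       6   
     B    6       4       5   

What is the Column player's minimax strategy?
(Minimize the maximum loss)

Column should play Y, value = 5

Work:
Column player minimizes Row's maximum payoff:
Column X: max payoff to Row = 6
Column Y: max payoff to Row = 5
Column Z: max payoff to Row = 6
Minimum is 5, achieved by column Y.
Minimax strategy: Y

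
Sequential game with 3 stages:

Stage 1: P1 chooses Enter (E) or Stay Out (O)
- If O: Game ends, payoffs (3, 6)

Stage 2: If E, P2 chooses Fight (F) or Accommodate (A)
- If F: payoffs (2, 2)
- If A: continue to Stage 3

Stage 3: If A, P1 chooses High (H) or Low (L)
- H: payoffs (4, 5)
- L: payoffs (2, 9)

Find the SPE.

SPE: (E, A, H); Outcome (4, 5)

Work:
Stage 3: P1 chooses H (4 vs 2)
Stage 2: P2: F->2, A->5 (anticipating H). Choose A
Stage 1: P1: O->3, E->4 (anticipating A, H). Choose E
SPE path: E -> A -> H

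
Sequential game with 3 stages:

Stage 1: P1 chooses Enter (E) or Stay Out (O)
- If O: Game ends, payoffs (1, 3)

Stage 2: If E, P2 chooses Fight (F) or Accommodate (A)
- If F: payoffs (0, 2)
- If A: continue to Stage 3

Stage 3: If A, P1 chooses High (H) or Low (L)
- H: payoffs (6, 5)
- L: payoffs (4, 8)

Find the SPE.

SPE: (E, A, H); Outcome (6, 5)

Work:
Stage 3: P1 chooses H (6 vs 4)
Stage 2: P2: F->2, A->5 (anticipating H). Choose A
Stage 1: P1: O->1, E->6 (anticipating A, H). Choose E
SPE path: E -> A -> H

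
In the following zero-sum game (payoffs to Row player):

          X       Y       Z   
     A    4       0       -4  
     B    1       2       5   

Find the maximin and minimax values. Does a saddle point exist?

Maximin = 1, Minimax = 2, Saddle: False

Work:
Row minimums: [-4, 1] → maximin = 1
Column maximums: [4, 2, 5] → minimax = 2
No saddle point (maximin ≠ minimax). Mixed strategy needed.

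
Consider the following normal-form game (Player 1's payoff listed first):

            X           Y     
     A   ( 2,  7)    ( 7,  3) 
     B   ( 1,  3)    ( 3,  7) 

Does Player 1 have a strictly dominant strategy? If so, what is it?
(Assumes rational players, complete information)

Yes, Player 1's strictly dominant strategy is A

Work:
A strategy strictly dominates another if it gives a strictly higher payoff against every opponent action. Compare each pair of P1's strategies column-by-column:
  A vs B: [2 vs 1, 7 vs 3] → A strictly dominates B
  B vs A: [1 vs 2, 3 vs 7] → B does not strictly dominate A (column X: 1 ≤ 2)
A strictly dominates every other strategy → strictly dominant.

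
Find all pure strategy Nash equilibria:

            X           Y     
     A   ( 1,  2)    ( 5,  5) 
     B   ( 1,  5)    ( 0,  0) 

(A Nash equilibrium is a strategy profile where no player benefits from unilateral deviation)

Nash equilibrium: (A, Y), (B, X)

Work:
Best responses:
  P1 vs X: payoffs [1, 1] → best response A/B (payoff 1)
  P1 vs Y: payoffs [5, 0] → best response A (payoff 5)
  P2 vs A: payoffs [2, 5] → best response Y (payoff 5)
  P2 vs B: payoffs [5, 0] → best response X (payoff 5)
Mutual best responses: (A,Y), (B,X) → Nash equilibria.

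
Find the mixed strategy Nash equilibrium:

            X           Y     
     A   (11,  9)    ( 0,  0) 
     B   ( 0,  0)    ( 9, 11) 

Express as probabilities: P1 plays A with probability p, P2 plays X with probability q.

p = 0.55, q = 0.45

Work:
Find probabilities that make opponent indifferent:
P2 chooses q to make P1 indifferent between A and B
P1 chooses p to make P2 indifferent between X and Y
Mixed NE: P1 plays (A: 0.55, B: 0.45), P2 plays (X: 0.45, Y: 0.55)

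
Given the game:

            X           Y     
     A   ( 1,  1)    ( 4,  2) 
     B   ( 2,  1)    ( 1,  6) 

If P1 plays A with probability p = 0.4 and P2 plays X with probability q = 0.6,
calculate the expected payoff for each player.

E[P1] = 1.84, E[P2] = 2.36

Work:
E[P1] = p·q·π₁(A,X) + p·(1-q)·π₁(A,Y) + (1-p)·q·π₁(B,X) + (1-p)·(1-q)·π₁(B,Y)
= 0.4·0.6·1 + 0.4·0.4·4 + 0.6·0.6·2 + 0.6·0.4·1
= 1.84

E[P2] = 2.36 (similar calculation)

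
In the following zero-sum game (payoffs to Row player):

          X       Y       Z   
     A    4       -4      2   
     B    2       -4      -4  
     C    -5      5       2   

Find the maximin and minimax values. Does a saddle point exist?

Maximin = -4, Minimax = 2, Saddle: False

Work:
Row minimums: [-4, -4, -5] → maximin = -4
Column maximums: [4, 5, 2] → minimax = 2
No saddle point (maximin ≠ minimax). Mixed strategy needed.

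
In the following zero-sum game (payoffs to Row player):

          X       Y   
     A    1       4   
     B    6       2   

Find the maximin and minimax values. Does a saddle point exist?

Maximin = 2, Minimax = 4, Saddle: False

Work:
Row minimums: [1, 2] → maximin = 2
Column maximums: [6, 4] → minimax = 4
No saddle point (maximin ≠ minimax). Mixed strategy needed.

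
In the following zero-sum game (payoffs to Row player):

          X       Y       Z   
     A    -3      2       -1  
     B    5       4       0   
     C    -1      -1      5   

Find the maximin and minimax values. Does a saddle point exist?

Maximin = 0, Minimax = 4, Saddle: False

Work:
Row minimums: [-3, 0, -1] → maximin = 0
Column maximums: [5, 4, 5] → minimax = 4
No saddle point (maximin ≠ minimax). Mixed strategy needed.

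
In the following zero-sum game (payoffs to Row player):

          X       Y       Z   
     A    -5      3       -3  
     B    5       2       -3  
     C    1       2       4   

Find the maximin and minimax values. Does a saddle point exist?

Maximin = 1, Minimax = 3, Saddle: False

Work:
Row minimums: [-5, -3, 1] → maximin = 1
Column maximums: [5, 3, 4] → minimax = 3
No saddle point (maximin ≠ minimax). Mixed strategy needed.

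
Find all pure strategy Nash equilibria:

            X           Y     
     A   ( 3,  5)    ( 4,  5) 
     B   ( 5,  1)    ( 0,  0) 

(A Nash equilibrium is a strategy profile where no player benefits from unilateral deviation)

Nash equilibrium: (A, Y), (B, X)

Work:
Best responses:
  P1 vs X: payoffs [3, 5] → best response B (payoff 5)
  P1 vs Y: payoffs [4, 0] → best response A (payoff 4)
  P2 vs A: payoffs [5, 5] → best response X/Y (payoff 5)
  P2 vs B: payoffs [1, 0] → best response X (payoff 1)
Mutual best responses: (A,Y), (B,X) → Nash equilibria.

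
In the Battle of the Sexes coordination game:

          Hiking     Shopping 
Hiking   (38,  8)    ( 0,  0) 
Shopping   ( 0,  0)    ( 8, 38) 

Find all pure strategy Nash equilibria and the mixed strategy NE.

Pure NE: (Hiking, Hiking) and (Shopping, Shopping); Mixed NE: p = 0.8261, q = 0.1739

Work:
Check pure NE:
(Hiking, Hiking): (38, 8) - no unilateral deviation beneficial
(Shopping, Shopping): (8, 38) - no unilateral deviation beneficial
Mixed NE: P1 plays Hiking with p = 0.8261, P2 plays Hiking with q = 0.1739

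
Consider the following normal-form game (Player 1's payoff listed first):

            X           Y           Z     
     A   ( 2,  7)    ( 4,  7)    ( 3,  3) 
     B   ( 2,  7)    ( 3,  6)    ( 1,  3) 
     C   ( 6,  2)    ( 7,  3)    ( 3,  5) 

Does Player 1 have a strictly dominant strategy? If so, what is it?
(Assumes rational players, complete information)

No strictly dominant strategy exists for Player 1

Work:
A strategy strictly dominates another if it gives a strictly higher payoff against every opponent action. Compare each pair of P1's strategies column-by-column:
  A vs B: [2 vs 2, 4 vs 3, 3 vs 1] → A does not strictly dominate B (column X: 2 ≤ 2)
  A vs C: [2 vs 6, 4 vs 7, 3 vs 3] → A does not strictly dominate C (column X: 2 ≤ 6)
  B vs A: [2 vs 2, 3 vs 4, 1 vs 3] → B does not strictly dominate A (column X: 2 ≤ 2)
  B vs C: [2 vs 6, 3 vs 7, 1 vs 3] → B does not strictly dominate C (column X: 2 ≤ 6)
  C vs A: [6 vs 2, 7 vs 4, 3 vs 3] → C does not strictly dominate A (column Z: 3 ≤ 3)
  C vs B: [6 vs 2, 7 vs 3, 3 vs 1] → C strictly dominates B
No single strategy strictly dominates all others → no strictly dominant strategy.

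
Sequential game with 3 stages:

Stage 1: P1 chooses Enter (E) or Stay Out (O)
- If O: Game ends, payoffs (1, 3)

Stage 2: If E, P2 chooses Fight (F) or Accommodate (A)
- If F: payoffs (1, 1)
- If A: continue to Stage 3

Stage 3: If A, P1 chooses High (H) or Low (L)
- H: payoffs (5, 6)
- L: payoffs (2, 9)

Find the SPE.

SPE: (E, A, H); Outcome (5, 6)

Work:
Stage 3: P1 chooses H (5 vs 2)
Stage 2: P2: F->1, A->6 (anticipating H). Choose A
Stage 1: P1: O->1, E->5 (anticipating A, H). Choose E
SPE path: E -> A -> H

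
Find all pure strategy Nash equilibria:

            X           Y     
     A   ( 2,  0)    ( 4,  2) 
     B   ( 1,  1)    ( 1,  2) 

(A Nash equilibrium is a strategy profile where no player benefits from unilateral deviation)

Nash equilibrium: (A, Y)

Work:
Best responses:
  P1 vs X: payoffs [2, 1] → best response A (payoff 2)
  P1 vs Y: payoffs [4, 1] → best response A (payoff 4)
  P2 vs A: payoffs [0, 2] → best response Y (payoff 2)
  P2 vs B: payoffs [1, 2] → best response Y (payoff 2)
Mutual best responses: (A,Y) → Nash equilibria.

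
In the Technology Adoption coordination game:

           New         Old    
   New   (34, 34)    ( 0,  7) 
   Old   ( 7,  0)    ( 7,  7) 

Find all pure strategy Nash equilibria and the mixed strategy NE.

Pure NE: (New, New) and (Old, Old); Mixed NE: p = 0.2059, q = 0.2059

Work:
Check pure NE:
(New, New): (34, 34) - no unilateral deviation beneficial
(Old, Old): (7, 7) - no unilateral deviation beneficial
Mixed NE: P1 plays New with p = 0.2059, P2 plays New with q = 0.2059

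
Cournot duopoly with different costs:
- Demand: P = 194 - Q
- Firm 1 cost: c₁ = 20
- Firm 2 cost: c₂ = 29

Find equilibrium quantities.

q₁* = 61.0, q₂* = 52.0

Work:
Reaction: q₁ = (194 - 20 - q₂)/2
Reaction: q₂ = (194 - 29 - q₁)/2
Solve simultaneously:
q₁* = (194 - 2×20 + 29)/3 = 61.0
q₂* = (194 - 2×29 + 20)/3 = 52.0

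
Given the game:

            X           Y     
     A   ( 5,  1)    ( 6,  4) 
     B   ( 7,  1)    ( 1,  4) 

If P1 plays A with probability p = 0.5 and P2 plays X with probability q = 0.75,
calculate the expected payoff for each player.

E[P1] = 5.375, E[P2] = 1.75

Work:
E[P1] = p·q·π₁(A,X) + p·(1-q)·π₁(A,Y) + (1-p)·q·π₁(B,X) + (1-p)·(1-q)·π₁(B,Y)
= 0.5·0.75·5 + 0.5·0.25·6 + 0.5·0.75·7 + 0.5·0.25·1
= 5.375

E[P2] = 1.75 (similar calculation)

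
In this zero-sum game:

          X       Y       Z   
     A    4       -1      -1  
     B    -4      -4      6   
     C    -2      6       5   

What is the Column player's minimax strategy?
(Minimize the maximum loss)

Column should play X, value = 4

Work:
Column player minimizes Row's maximum payoff:
Column X: max payoff to Row = 4
Column Y: max payoff to Row = 6
Column Z: max payoff to Row = 6
Minimum is 4, achieved by column X.
Minimax strategy: X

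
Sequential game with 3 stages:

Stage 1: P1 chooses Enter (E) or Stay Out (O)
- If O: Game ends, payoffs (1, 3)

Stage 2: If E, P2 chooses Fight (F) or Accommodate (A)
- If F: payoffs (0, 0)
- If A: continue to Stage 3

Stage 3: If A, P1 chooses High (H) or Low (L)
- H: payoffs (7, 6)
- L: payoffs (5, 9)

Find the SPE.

SPE: (E, A, H); Outcome (7, 6)

Work:
Stage 3: P1 chooses H (7 vs 5)
Stage 2: P2: F->0, A->6 (anticipating H). Choose A
Stage 1: P1: O->1, E->7 (anticipating A, H). Choose E
SPE path: E -> A -> H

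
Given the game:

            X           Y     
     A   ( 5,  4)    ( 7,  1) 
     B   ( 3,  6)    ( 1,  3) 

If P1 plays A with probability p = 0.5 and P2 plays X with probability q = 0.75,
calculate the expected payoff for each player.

E[P1] = 4.0, E[P2] = 4.25

Work:
E[P1] = p·q·π₁(A,X) + p·(1-q)·π₁(A,Y) + (1-p)·q·π₁(B,X) + (1-p)·(1-q)·π₁(B,Y)
= 0.5·0.75·5 + 0.5·0.25·7 + 0.5·0.75·3 + 0.5·0.25·1
= 4.0

E[P2] = 4.25 (similar calculation)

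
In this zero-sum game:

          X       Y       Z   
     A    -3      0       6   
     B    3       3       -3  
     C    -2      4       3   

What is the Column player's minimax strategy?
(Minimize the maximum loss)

Column should play X, value = 3

Work:
Column player minimizes Row's maximum payoff:
Column X: max payoff to Row = 3
Column Y: max payoff to Row = 4
Column Z: max payoff to Row = 6
Minimum is 3, achieved by column X.
Minimax strategy: X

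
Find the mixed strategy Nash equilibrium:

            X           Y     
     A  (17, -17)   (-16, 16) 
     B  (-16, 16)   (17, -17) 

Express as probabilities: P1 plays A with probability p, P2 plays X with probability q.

p = 0.5, q = 0.5

Work:
Find probabilities that make opponent indifferent:
P2 chooses q to make P1 indifferent between A and B
P1 chooses p to make P2 indifferent between X and Y
Mixed NE: P1 plays (A: 0.5, B: 0.5), P2 plays (X: 0.5, Y: 0.5)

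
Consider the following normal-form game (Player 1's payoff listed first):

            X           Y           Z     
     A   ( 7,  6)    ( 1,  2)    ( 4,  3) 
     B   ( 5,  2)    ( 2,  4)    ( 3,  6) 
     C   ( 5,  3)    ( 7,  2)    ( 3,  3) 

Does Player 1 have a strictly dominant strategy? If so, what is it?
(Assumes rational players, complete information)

No strictly dominant strategy exists for Player 1

Work:
A strategy strictly dominates another if it gives a strictly higher payoff against every opponent action. Compare each pair of P1's strategies column-by-column:
  A vs B: [7 vs 5, 1 vs 2, 4 vs 3] → A does not strictly dominate B (column Y: 1 ≤ 2)
  A vs C: [7 vs 5, 1 vs 7, 4 vs 3] → A does not strictly dominate C (column Y: 1 ≤ 7)
  B vs A: [5 vs 7, 2 vs 1, 3 vs 4] → B does not strictly dominate A (column X: 5 ≤ 7)
  B vs C: [5 vs 5, 2 vs 7, 3 vs 3] → B does not strictly dominate C (column X: 5 ≤ 5)
  C vs A: [5 vs 7, 7 vs 1, 3 vs 4] → C does not strictly dominate A (column X: 5 ≤ 7)
  C vs B: [5 vs 5, 7 vs 2, 3 vs 3] → C does not strictly dominate B (column X: 5 ≤ 5)
No single strategy strictly dominates all others → no strictly dominant strategy.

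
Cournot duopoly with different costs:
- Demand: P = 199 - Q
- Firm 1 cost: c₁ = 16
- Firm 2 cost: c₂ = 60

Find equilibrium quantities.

q₁* = 75.67, q₂* = 31.67

Work:
Reaction: q₁ = (199 - 16 - q₂)/2
Reaction: q₂ = (199 - 60 - q₁)/2
Solve simultaneously:
q₁* = (199 - 2×16 + 60)/3 = 75.67
q₂* = (199 - 2×60 + 16)/3 = 31.67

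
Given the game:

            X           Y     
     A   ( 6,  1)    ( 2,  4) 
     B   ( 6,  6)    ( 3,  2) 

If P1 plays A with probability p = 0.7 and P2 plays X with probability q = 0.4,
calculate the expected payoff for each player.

E[P1] = 3.78, E[P2] = 3.04

Work:
E[P1] = p·q·π₁(A,X) + p·(1-q)·π₁(A,Y) + (1-p)·q·π₁(B,X) + (1-p)·(1-q)·π₁(B,Y)
= 0.7·0.4·6 + 0.7·0.6·2 + 0.3·0.4·6 + 0.3·0.6·3
= 3.78

E[P2] = 3.04 (similar calculation)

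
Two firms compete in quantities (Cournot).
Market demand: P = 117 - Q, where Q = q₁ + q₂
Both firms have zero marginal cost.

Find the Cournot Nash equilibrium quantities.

q₁* = q₂* = 39.0; P* = 39.0

Work:
Profit: π_i = P·q_i = (a - q_i - q_j)·q_i
FOC: ∂π_i/∂q_i = a - 2q_i - q_j = 0
Reaction function: q_i = (117 - q_j)/2
Symmetry: q* = 117/3 = 39.0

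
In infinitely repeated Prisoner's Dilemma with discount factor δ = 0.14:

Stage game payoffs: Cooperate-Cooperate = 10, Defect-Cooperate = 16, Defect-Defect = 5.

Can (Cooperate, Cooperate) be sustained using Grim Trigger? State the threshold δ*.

δ* = 0.5455; since δ = 0.14 < 0.5455, cooperation cannot be sustained

Work:
For Grim Trigger:
Cooperate forever: 10/(1-δ)
Defect then punished: 16 + 5·δ/(1-δ)
Need: 10/(1-δ) ≥ 16 + 5·δ/(1-δ)
Solving: δ ≥ (T-R)/(T-P) = (16-10)/(16-5) = 0.5455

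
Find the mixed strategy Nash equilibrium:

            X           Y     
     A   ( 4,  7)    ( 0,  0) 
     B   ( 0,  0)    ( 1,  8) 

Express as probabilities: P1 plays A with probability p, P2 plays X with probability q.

p = 0.5333, q = 0.2

Work:
Find probabilities that make opponent indifferent:
P2 chooses q to make P1 indifferent between A and B
P1 chooses p to make P2 indifferent between X and Y
Mixed NE: P1 plays (A: 0.5333, B: 0.4667), P2 plays (X: 0.2, Y: 0.8)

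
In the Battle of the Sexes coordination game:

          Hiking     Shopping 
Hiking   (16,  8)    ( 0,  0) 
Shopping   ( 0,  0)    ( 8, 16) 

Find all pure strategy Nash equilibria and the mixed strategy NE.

Pure NE: (Hiking, Hiking) and (Shopping, Shopping); Mixed NE: p = 0.6667, q = 0.3333

Work:
Check pure NE:
(Hiking, Hiking): (16, 8) - no unilateral deviation beneficial
(Shopping, Shopping): (8, 16) - no unilateral deviation beneficial
Mixed NE: P1 plays Hiking with p = 0.6667, P2 plays Hiking with q = 0.3333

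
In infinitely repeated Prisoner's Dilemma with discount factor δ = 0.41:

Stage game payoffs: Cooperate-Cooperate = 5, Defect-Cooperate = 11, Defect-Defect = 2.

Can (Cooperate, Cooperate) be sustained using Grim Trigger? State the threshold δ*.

δ* = 0.6667; since δ = 0.41 < 0.6667, cooperation cannot be sustained

Work:
For Grim Trigger:
Cooperate forever: 5/(1-δ)
Defect then punished: 11 + 2·δ/(1-δ)
Need: 5/(1-δ) ≥ 11 + 2·δ/(1-δ)
Solving: δ ≥ (T-R)/(T-P) = (11-5)/(11-2) = 0.6667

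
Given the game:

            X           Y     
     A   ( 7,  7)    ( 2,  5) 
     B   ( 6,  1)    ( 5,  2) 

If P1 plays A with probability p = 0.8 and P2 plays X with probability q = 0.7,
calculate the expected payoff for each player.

E[P1] = 5.54, E[P2] = 5.38

Work:
E[P1] = p·q·π₁(A,X) + p·(1-q)·π₁(A,Y) + (1-p)·q·π₁(B,X) + (1-p)·(1-q)·π₁(B,Y)
= 0.8·0.7·7 + 0.8·0.3·2 + 0.2·0.7·6 + 0.2·0.3·5
= 5.54

E[P2] = 5.38 (similar calculation)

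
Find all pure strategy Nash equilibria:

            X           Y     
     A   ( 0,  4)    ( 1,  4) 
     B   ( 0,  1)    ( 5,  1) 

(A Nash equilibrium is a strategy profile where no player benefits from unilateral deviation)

Nash equilibrium: (A, X), (B, X), (B, Y)

Work:
Best responses:
  P1 vs X: payoffs [0, 0] → best response A/B (payoff 0)
  P1 vs Y: payoffs [1, 5] → best response B (payoff 5)
  P2 vs A: payoffs [4, 4] → best response X/Y (payoff 4)
  P2 vs B: payoffs [1, 1] → best response X/Y (payoff 1)
Mutual best responses: (A,X), (B,X), (B,Y) → Nash equilibria.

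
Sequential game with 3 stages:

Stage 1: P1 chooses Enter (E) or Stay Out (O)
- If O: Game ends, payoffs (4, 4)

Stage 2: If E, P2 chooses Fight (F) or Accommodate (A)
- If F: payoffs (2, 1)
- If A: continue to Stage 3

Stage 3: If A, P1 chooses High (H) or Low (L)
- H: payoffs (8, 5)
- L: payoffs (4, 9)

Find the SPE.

SPE: (E, A, H); Outcome (8, 5)

Work:
Stage 3: P1 chooses H (8 vs 4)
Stage 2: P2: F->1, A->5 (anticipating H). Choose A
Stage 1: P1: O->4, E->8 (anticipating A, H). Choose E
SPE path: E -> A -> H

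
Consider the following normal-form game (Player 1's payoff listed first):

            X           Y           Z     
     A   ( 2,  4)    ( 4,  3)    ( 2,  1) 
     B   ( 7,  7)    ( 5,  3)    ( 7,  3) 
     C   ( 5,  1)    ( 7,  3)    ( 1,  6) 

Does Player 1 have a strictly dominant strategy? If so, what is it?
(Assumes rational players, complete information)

No strictly dominant strategy exists for Player 1

Work:
A strategy strictly dominates another if it gives a strictly higher payoff against every opponent action. Compare each pair of P1's strategies column-by-column:
  A vs B: [2 vs 7, 4 vs 5, 2 vs 7] → A does not strictly dominate B (column X: 2 ≤ 7)
  A vs C: [2 vs 5, 4 vs 7, 2 vs 1] → A does not strictly dominate C (column X: 2 ≤ 5)
  B vs A: [7 vs 2, 5 vs 4, 7 vs 2] → B strictly dominates A
  B vs C: [7 vs 5, 5 vs 7, 7 vs 1] → B does not strictly dominate C (column Y: 5 ≤ 7)
  C vs A: [5 vs 2, 7 vs 4, 1 vs 2] → C does not strictly dominate A (column Z: 1 ≤ 2)
  C vs B: [5 vs 7, 7 vs 5, 1 vs 7] → C does not strictly dominate B (column X: 5 ≤ 7)
No single strategy strictly dominates all others → no strictly dominant strategy.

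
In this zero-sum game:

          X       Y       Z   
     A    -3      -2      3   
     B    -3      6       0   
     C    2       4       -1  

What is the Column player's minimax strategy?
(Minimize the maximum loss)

Column should play X, value = 2

Work:
Column player minimizes Row's maximum payoff:
Column X: max payoff to Row = 2
Column Y: max payoff to Row = 6
Column Z: max payoff to Row = 3
Minimum is 2, achieved by column X.
Minimax strategy: X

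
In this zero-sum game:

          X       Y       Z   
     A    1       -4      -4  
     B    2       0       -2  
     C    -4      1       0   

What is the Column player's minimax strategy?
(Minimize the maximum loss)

Column should play Z, value = 0

Work:
Column player minimizes Row's maximum payoff:
Column X: max payoff to Row = 2
Column Y: max payoff to Row = 1
Column Z: max payoff to Row = 0
Minimum is 0, achieved by column Z.
Minimax strategy: Z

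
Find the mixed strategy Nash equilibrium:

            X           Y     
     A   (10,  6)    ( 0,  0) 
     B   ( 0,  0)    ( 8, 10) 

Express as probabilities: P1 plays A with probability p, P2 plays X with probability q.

p = 0.625, q = 0.4444

Work:
Find probabilities that make opponent indifferent:
P2 chooses q to make P1 indifferent between A and B
P1 chooses p to make P2 indifferent between X and Y
Mixed NE: P1 plays (A: 0.625, B: 0.375), P2 plays (X: 0.4444, Y: 0.5556)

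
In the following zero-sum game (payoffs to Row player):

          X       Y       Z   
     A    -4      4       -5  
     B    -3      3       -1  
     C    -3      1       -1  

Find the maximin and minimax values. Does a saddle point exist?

Maximin = -3, Minimax = -3, Saddle: True

Work:
Row minimums: [-5, -3, -3] → maximin = -3
Column maximums: [-3, 4, -1] → minimax = -3
Saddle point exists! Game value = -3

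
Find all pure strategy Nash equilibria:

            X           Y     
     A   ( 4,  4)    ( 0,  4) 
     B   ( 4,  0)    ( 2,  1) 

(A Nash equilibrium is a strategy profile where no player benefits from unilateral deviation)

Nash equilibrium: (A, X), (B, Y)

Work:
Best responses:
  P1 vs X: payoffs [4, 4] → best response A/B (payoff 4)
  P1 vs Y: payoffs [0, 2] → best response B (payoff 2)
  P2 vs A: payoffs [4, 4] → best response X/Y (payoff 4)
  P2 vs B: payoffs [0, 1] → best response Y (payoff 1)
Mutual best responses: (A,X), (B,Y) → Nash equilibria.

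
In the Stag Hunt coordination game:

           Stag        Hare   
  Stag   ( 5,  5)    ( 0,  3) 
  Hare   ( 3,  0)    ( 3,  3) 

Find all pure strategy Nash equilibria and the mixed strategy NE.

Pure NE: (Stag, Stag) and (Hare, Hare); Mixed NE: p = 0.6, q = 0.6

Work:
Check pure NE:
(Stag, Stag): (5, 5) - no unilateral deviation beneficial
(Hare, Hare): (3, 3) - no unilateral deviation beneficial
Mixed NE: P1 plays Stag with p = 0.6, P2 plays Stag with q = 0.6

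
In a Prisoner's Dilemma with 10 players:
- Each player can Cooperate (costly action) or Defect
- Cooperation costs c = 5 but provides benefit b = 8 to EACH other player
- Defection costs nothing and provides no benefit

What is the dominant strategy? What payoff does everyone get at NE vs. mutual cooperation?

Dominant: Defect; NE payoff = 0; Coop payoff = 67

Work:
Defect dominates (saves cost c = 5, benefit to others is external)
NE: All defect → everyone gets 0
If all cooperate: each receives (9)×8 - 5 = 67
Social dilemma: 67 > 0 but NE gives 0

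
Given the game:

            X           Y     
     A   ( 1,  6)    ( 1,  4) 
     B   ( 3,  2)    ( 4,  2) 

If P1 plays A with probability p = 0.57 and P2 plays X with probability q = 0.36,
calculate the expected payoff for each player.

E[P1] = 2.1352, E[P2] = 3.5504

Work:
E[P1] = p·q·π₁(A,X) + p·(1-q)·π₁(A,Y) + (1-p)·q·π₁(B,X) + (1-p)·(1-q)·π₁(B,Y)
= 0.57·0.36·1 + 0.57·0.64·1 + 0.43·0.36·3 + 0.43·0.64·4
= 2.1352

E[P2] = 3.5504 (similar calculation)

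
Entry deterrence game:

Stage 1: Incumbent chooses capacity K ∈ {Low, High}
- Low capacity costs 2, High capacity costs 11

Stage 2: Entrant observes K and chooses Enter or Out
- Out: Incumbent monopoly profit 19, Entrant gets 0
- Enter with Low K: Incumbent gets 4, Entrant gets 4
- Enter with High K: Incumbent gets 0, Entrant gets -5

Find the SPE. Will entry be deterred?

SPE: (High, Enter|Low, Out|High); Entry deterred. Incumbent net profit = 8

Work:
After Low K: Entrant enters (4 > 0)
After High K: Entrant stays out (-5 < 0)
Incumbent: Low → 4−2=2, High → 19−11=8
Incumbent chooses High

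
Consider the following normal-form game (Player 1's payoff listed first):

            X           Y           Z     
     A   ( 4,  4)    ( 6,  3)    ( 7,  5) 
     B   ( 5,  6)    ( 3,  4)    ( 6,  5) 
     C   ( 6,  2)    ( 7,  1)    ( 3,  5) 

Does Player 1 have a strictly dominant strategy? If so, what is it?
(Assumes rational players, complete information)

No strictly dominant strategy exists for Player 1

Work:
A strategy strictly dominates another if it gives a strictly higher payoff against every opponent action. Compare each pair of P1's strategies column-by-column:
  A vs B: [4 vs 5, 6 vs 3, 7 vs 6] → A does not strictly dominate B (column X: 4 ≤ 5)
  A vs C: [4 vs 6, 6 vs 7, 7 vs 3] → A does not strictly dominate C (column X: 4 ≤ 6)
  B vs A: [5 vs 4, 3 vs 6, 6 vs 7] → B does not strictly dominate A (column Y: 3 ≤ 6)
  B vs C: [5 vs 6, 3 vs 7, 6 vs 3] → B does not strictly dominate C (column X: 5 ≤ 6)
  C vs A: [6 vs 4, 7 vs 6, 3 vs 7] → C does not strictly dominate A (column Z: 3 ≤ 7)
  C vs B: [6 vs 5, 7 vs 3, 3 vs 6] → C does not strictly dominate B (column Z: 3 ≤ 6)
No single strategy strictly dominates all others → no strictly dominant strategy.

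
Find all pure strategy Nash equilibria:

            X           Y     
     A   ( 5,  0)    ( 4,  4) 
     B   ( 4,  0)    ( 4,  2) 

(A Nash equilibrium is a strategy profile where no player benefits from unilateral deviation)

Nash equilibrium: (A, Y), (B, Y)

Work:
Best responses:
  P1 vs X: payoffs [5, 4] → best response A (payoff 5)
  P1 vs Y: payoffs [4, 4] → best response A/B (payoff 4)
  P2 vs A: payoffs [0, 4] → best response Y (payoff 4)
  P2 vs B: payoffs [0, 2] → best response Y (payoff 2)
Mutual best responses: (A,Y), (B,Y) → Nash equilibria.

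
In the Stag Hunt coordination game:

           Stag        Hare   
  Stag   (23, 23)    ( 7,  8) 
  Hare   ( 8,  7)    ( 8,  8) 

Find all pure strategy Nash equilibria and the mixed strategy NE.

Pure NE: (Stag, Stag) and (Hare, Hare); Mixed NE: p = 0.0625, q = 0.0625

Work:
Check pure NE:
(Stag, Stag): (23, 23) - no unilateral deviation beneficial
(Hare, Hare): (8, 8) - no unilateral deviation beneficial
Mixed NE: P1 plays Stag with p = 0.0625, P2 plays Stag with q = 0.0625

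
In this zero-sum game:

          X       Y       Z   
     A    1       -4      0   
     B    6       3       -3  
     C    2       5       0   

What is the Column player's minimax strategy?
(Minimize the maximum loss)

Column should play Z, value = 0

Work:
Column player minimizes Row's maximum payoff:
Column X: max payoff to Row = 6
Column Y: max payoff to Row = 5
Column Z: max payoff to Row = 0
Minimum is 0, achieved by column Z.
Minimax strategy: Z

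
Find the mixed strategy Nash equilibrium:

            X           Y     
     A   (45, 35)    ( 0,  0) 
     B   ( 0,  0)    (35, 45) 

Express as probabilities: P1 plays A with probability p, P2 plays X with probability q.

p = 0.5625, q = 0.4375

Work:
Find probabilities that make opponent indifferent:
P2 chooses q to make P1 indifferent between A and B
P1 chooses p to make P2 indifferent between X and Y
Mixed NE: P1 plays (A: 0.5625, B: 0.4375), P2 plays (X: 0.4375, Y: 0.5625)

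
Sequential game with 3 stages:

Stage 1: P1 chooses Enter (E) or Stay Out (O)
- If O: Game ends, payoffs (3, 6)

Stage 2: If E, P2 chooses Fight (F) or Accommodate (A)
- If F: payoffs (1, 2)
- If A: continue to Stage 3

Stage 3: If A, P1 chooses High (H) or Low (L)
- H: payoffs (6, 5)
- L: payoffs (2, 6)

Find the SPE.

SPE: (E, A, H); Outcome (6, 5)

Work:
Stage 3: P1 chooses H (6 vs 2)
Stage 2: P2: F->2, A->5 (anticipating H). Choose A
Stage 1: P1: O->3, E->6 (anticipating A, H). Choose E
SPE path: E -> A -> H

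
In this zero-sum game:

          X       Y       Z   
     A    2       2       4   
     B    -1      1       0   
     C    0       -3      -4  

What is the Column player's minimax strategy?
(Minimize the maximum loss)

Column should play X or Y (all achieve the minimum), value = 2

Work:
Column player minimizes Row's maximum payoff:
Column X: max payoff to Row = 2
Column Y: max payoff to Row = 2
Column Z: max payoff to Row = 4
Minimum is 2, achieved by columns X, Y (tied).
Each of X or Y is a minimax strategy.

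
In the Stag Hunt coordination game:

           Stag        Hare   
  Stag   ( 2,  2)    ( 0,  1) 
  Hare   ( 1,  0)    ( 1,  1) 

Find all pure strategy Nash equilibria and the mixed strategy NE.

Pure NE: (Stag, Stag) and (Hare, Hare); Mixed NE: p = 0.5, q = 0.5

Work:
Check pure NE:
(Stag, Stag): (2, 2) - no unilateral deviation beneficial
(Hare, Hare): (1, 1) - no unilateral deviation beneficial
Mixed NE: P1 plays Stag with p = 0.5, P2 plays Stag with q = 0.5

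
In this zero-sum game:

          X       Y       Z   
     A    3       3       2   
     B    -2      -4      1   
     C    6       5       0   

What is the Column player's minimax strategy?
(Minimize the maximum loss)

Column should play Z, value = 2

Work:
Column player minimizes Row's maximum payoff:
Column X: max payoff to Row = 6
Column Y: max payoff to Row = 5
Column Z: max payoff to Row = 2
Minimum is 2, achieved by column Z.
Minimax strategy: Z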